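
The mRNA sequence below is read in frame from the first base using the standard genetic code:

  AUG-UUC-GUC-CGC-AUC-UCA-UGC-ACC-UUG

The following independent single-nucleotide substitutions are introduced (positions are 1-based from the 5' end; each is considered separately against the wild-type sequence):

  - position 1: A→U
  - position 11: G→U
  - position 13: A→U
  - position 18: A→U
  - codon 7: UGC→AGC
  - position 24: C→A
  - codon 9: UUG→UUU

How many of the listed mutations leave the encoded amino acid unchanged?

Codon 1: AUG (Met) → UUG (Leu) — missense.
Codon 4: CGC (Arg) → CUC (Leu) — missense.
Codon 5: AUC (Ile) → UUC (Phe) — missense.
Codon 6: UCA (Ser) → UCU (Ser) — synonymous.
Codon 7: UGC (Cys) → AGC (Ser) — missense.
Codon 8: ACC (Thr) → ACA (Thr) — synonymous.
Codon 9: UUG (Leu) → UUU (Phe) — missense.
Synonymous: 2 of 7.

2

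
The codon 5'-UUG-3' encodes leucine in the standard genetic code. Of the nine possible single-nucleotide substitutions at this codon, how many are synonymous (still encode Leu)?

2

Position 1: CUG → 1 synonymous.
Position 2: none → 0 synonymous.
Position 3: UUA → 1 synonymous.
Total: 1 + 0 + 1 = 2.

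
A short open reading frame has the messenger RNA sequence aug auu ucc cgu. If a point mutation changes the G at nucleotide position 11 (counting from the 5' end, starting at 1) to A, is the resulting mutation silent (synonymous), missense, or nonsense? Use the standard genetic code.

missense

Position 11 falls in codon 4: CGU → Arg.
After the substitution the codon is CAU → His.
Arg ≠ His, so this is a missense mutation.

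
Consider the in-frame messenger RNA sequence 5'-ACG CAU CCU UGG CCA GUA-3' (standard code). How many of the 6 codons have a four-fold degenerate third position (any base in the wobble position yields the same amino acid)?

Codon 1 ACG (Thr): third position 4-fold.
Codon 2 CAU (His): third position 2-fold.
Codon 3 CCU (Pro): third position 4-fold.
Codon 4 UGG (Trp): third position 1-fold.
Codon 5 CCA (Pro): third position 4-fold.
Codon 6 GUA (Val): third position 4-fold.
Four-fold degenerate third positions: 4.

4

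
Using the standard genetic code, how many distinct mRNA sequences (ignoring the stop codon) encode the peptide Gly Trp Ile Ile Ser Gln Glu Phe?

Gly: 4 codons.
Trp: 1 codon.
Ile: 3 codons.
Ile: 3 codons.
Ser: 6 codons.
Gln: 2 codons.
Glu: 2 codons.
Phe: 2 codons.
4 × 1 × 3 × 3 × 6 × 2 × 2 × 2 = 1728.

1728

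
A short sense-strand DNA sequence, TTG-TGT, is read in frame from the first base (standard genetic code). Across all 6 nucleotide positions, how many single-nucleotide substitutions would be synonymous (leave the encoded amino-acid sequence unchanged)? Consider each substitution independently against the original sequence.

Codon 1 (TTG, Leu): 2 synonymous substitutions.
Codon 2 (TGT, Cys): 1 synonymous substitution.
Total: 2 + 1 = 3.

3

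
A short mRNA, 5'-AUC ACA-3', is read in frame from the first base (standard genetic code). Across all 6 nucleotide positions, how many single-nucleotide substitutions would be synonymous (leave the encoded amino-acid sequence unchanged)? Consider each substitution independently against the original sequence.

Codon 1 (AUC, Ile): 2 synonymous substitutions.
Codon 2 (ACA, Thr): 3 synonymous substitutions.
Total: 2 + 3 = 5.

5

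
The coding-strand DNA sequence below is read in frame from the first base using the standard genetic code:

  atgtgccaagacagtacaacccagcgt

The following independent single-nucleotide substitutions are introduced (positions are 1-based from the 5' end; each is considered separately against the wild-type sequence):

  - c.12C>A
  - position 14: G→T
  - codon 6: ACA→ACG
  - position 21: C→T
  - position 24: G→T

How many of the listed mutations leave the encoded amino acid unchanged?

2

Codon 4: GAC (Asp) → GAA (Glu) — missense.
Codon 5: AGT (Ser) → ATT (Ile) — missense.
Codon 6: ACA (Thr) → ACG (Thr) — synonymous.
Codon 7: ACC (Thr) → ACT (Thr) — synonymous.
Codon 8: CAG (Gln) → CAT (His) — missense.
Synonymous: 2 of 5.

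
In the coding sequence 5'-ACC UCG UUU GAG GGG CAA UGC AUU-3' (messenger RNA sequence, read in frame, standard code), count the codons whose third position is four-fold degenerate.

Codon 1 ACC (Thr): third position 4-fold.
Codon 2 UCG (Ser): third position 4-fold.
Codon 3 UUU (Phe): third position 2-fold.
Codon 4 GAG (Glu): third position 2-fold.
Codon 5 GGG (Gly): third position 4-fold.
Codon 6 CAA (Gln): third position 2-fold.
Codon 7 UGC (Cys): third position 2-fold.
Codon 8 AUU (Ile): third position 3-fold.
Four-fold degenerate third positions: 3.

3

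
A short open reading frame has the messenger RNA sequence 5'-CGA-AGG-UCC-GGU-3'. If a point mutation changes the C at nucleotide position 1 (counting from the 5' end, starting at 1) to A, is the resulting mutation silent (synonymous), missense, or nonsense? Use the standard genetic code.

silent

Position 1 falls in codon 1: CGA → Arg.
After the substitution the codon is AGA → Arg.
Both encode Arg, so the change is synonymous.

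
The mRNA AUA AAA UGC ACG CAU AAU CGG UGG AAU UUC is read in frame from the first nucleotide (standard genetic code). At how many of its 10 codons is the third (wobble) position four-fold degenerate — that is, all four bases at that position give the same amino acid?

2

Codon 1 AUA (Ile): third position 3-fold.
Codon 2 AAA (Lys): third position 2-fold.
Codon 3 UGC (Cys): third position 2-fold.
Codon 4 ACG (Thr): third position 4-fold.
Codon 5 CAU (His): third position 2-fold.
Codon 6 AAU (Asn): third position 2-fold.
Codon 7 CGG (Arg): third position 4-fold.
Codon 8 UGG (Trp): third position 1-fold.
Codon 9 AAU (Asn): third position 2-fold.
Codon 10 UUC (Phe): third position 2-fold.
Four-fold degenerate third positions: 2.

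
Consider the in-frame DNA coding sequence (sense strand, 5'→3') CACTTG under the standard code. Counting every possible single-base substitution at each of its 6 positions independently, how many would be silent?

3

Codon 1 (CAC, His): 1 synonymous substitution.
Codon 2 (TTG, Leu): 2 synonymous substitutions.
Total: 1 + 2 = 3.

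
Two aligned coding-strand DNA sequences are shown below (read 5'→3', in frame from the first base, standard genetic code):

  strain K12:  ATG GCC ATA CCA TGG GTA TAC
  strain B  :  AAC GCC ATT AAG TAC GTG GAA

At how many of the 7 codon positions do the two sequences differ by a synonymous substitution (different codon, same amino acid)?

2

Codon 1: ATG Met / AAC Asn — nonsynonymous.
Codon 2: GCC Ala / GCC Ala — identical.
Codon 3: ATA Ile / ATT Ile — synonymous.
Codon 4: CCA Pro / AAG Lys — nonsynonymous.
Codon 5: TGG Trp / TAC Tyr — nonsynonymous.
Codon 6: GTA Val / GTG Val — synonymous.
Codon 7: TAC Tyr / GAA Glu — nonsynonymous.
Synonymous differences: 2.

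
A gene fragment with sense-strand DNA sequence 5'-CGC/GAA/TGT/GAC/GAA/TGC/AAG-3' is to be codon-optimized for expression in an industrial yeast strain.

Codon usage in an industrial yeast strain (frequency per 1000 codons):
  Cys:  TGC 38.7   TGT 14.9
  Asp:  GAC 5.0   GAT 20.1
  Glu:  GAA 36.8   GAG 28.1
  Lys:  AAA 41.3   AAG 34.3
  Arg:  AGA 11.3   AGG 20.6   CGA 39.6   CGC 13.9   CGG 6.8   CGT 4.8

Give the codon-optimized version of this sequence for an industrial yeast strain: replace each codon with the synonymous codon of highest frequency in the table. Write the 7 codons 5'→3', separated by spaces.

Codon 1 (Arg): best is CGA at 39.6.
Codon 2 (Glu): best is GAA at 36.8.
Codon 3 (Cys): best is TGC at 38.7.
Codon 4 (Asp): best is GAT at 20.1.
Codon 5 (Glu): best is GAA at 36.8.
Codon 6 (Cys): best is TGC at 38.7.
Codon 7 (Lys): best is AAA at 41.3.

CGA GAA TGC GAT GAA TGC AAA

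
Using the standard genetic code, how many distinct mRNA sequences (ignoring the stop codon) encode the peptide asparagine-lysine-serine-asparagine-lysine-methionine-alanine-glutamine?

Asn: 2 codons.
Lys: 2 codons.
Ser: 6 codons.
Asn: 2 codons.
Lys: 2 codons.
Met: 1 codon.
Ala: 4 codons.
Gln: 2 codons.
2 × 2 × 6 × 2 × 2 × 1 × 4 × 2 = 768.

768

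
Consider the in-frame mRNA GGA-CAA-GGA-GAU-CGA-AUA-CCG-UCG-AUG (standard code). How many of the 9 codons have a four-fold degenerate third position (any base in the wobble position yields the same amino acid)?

Codon 1 GGA (Gly): third position 4-fold.
Codon 2 CAA (Gln): third position 2-fold.
Codon 3 GGA (Gly): third position 4-fold.
Codon 4 GAU (Asp): third position 2-fold.
Codon 5 CGA (Arg): third position 4-fold.
Codon 6 AUA (Ile): third position 3-fold.
Codon 7 CCG (Pro): third position 4-fold.
Codon 8 UCG (Ser): third position 4-fold.
Codon 9 AUG (Met): third position 1-fold.
Four-fold degenerate third positions: 5.

5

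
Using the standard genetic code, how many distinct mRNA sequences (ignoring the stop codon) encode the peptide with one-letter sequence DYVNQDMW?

Asp: 2 codons.
Tyr: 2 codons.
Val: 4 codons.
Asn: 2 codons.
Gln: 2 codons.
Asp: 2 codons.
Met: 1 codon.
Trp: 1 codon.
2 × 2 × 4 × 2 × 2 × 2 × 1 × 1 = 128.

128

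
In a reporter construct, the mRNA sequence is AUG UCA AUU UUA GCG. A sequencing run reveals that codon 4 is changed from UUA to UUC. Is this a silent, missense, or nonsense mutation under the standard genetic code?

missense

Position 12 falls in codon 4: UUA → Leu.
After the substitution the codon is UUC → Phe.
Leu ≠ Phe, so this is a missense mutation.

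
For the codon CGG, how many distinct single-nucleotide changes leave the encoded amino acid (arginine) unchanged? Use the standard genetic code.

4

Position 1: AGG → 1 synonymous.
Position 2: none → 0 synonymous.
Position 3: CGU, CGC, CGA → 3 synonymous.
Total: 1 + 0 + 3 = 4.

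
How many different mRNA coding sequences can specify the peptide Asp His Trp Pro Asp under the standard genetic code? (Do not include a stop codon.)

Asp: 2 codons.
His: 2 codons.
Trp: 1 codon.
Pro: 4 codons.
Asp: 2 codons.
2 × 2 × 1 × 4 × 2 = 32.

32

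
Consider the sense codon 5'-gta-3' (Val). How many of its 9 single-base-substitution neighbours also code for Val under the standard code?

3

Position 1: none → 0 synonymous.
Position 2: none → 0 synonymous.
Position 3: GTT, GTC, GTG → 3 synonymous.
Total: 0 + 0 + 3 = 3.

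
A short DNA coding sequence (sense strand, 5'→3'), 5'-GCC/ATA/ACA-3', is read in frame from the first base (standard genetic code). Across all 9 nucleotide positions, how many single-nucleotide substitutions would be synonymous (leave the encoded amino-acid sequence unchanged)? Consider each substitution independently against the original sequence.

8

Codon 1 (GCC, Ala): 3 synonymous substitutions.
Codon 2 (ATA, Ile): 2 synonymous substitutions.
Codon 3 (ACA, Thr): 3 synonymous substitutions.
Total: 3 + 2 + 3 = 8.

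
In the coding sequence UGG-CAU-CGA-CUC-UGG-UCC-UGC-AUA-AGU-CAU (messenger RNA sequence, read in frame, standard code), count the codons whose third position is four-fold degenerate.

Codon 1 UGG (Trp): third position 1-fold.
Codon 2 CAU (His): third position 2-fold.
Codon 3 CGA (Arg): third position 4-fold.
Codon 4 CUC (Leu): third position 4-fold.
Codon 5 UGG (Trp): third position 1-fold.
Codon 6 UCC (Ser): third position 4-fold.
Codon 7 UGC (Cys): third position 2-fold.
Codon 8 AUA (Ile): third position 3-fold.
Codon 9 AGU (Ser): third position 2-fold.
Codon 10 CAU (His): third position 2-fold.
Four-fold degenerate third positions: 3.

3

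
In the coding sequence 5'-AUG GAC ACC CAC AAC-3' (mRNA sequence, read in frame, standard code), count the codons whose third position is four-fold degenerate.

Codon 1 AUG (Met): third position 1-fold.
Codon 2 GAC (Asp): third position 2-fold.
Codon 3 ACC (Thr): third position 4-fold.
Codon 4 CAC (His): third position 2-fold.
Codon 5 AAC (Asn): third position 2-fold.
Four-fold degenerate third positions: 1.

1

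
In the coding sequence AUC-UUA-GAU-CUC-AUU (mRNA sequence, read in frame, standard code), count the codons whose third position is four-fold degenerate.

Codon 1 AUC (Ile): third position 3-fold.
Codon 2 UUA (Leu): third position 2-fold.
Codon 3 GAU (Asp): third position 2-fold.
Codon 4 CUC (Leu): third position 4-fold.
Codon 5 AUU (Ile): third position 3-fold.
Four-fold degenerate third positions: 1.

1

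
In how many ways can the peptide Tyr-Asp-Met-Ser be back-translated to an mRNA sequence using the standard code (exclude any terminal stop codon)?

Tyr: 2 codons.
Asp: 2 codons.
Met: 1 codon.
Ser: 6 codons.
2 × 2 × 1 × 6 = 24.

24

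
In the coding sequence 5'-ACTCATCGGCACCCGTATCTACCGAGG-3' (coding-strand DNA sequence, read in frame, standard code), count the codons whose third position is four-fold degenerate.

Codon 1 ACT (Thr): third position 4-fold.
Codon 2 CAT (His): third position 2-fold.
Codon 3 CGG (Arg): third position 4-fold.
Codon 4 CAC (His): third position 2-fold.
Codon 5 CCG (Pro): third position 4-fold.
Codon 6 TAT (Tyr): third position 2-fold.
Codon 7 CTA (Leu): third position 4-fold.
Codon 8 CCG (Pro): third position 4-fold.
Codon 9 AGG (Arg): third position 2-fold.
Four-fold degenerate third positions: 5.

5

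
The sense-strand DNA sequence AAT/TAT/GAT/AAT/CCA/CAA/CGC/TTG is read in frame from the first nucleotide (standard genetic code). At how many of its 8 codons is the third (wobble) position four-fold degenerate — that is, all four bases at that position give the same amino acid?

Codon 1 AAT (Asn): third position 2-fold.
Codon 2 TAT (Tyr): third position 2-fold.
Codon 3 GAT (Asp): third position 2-fold.
Codon 4 AAT (Asn): third position 2-fold.
Codon 5 CCA (Pro): third position 4-fold.
Codon 6 CAA (Gln): third position 2-fold.
Codon 7 CGC (Arg): third position 4-fold.
Codon 8 TTG (Leu): third position 2-fold.
Four-fold degenerate third positions: 2.

2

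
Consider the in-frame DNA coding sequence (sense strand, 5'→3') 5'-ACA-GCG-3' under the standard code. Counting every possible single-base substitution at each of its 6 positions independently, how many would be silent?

Codon 1 (ACA, Thr): 3 synonymous substitutions.
Codon 2 (GCG, Ala): 3 synonymous substitutions.
Total: 3 + 3 = 6.

6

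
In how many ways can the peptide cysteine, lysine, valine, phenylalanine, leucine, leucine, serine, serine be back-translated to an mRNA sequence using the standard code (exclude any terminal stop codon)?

Cys: 2 codons.
Lys: 2 codons.
Val: 4 codons.
Phe: 2 codons.
Leu: 6 codons.
Leu: 6 codons.
Ser: 6 codons.
Ser: 6 codons.
2 × 2 × 4 × 2 × 6 × 6 × 6 × 6 = 41472.

41472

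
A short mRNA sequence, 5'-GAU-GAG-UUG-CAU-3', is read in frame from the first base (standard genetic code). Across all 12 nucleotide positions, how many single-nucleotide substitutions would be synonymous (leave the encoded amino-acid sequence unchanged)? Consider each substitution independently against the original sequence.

Codon 1 (GAU, Asp): 1 synonymous substitution.
Codon 2 (GAG, Glu): 1 synonymous substitution.
Codon 3 (UUG, Leu): 2 synonymous substitutions.
Codon 4 (CAU, His): 1 synonymous substitution.
Total: 1 + 1 + 2 + 1 = 5.

5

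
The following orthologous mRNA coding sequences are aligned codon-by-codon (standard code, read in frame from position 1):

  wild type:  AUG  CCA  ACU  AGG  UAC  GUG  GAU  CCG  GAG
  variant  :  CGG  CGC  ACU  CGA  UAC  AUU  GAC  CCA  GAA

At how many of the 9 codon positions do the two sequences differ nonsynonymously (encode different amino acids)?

Codon 1: AUG Met / CGG Arg — nonsynonymous.
Codon 2: CCA Pro / CGC Arg — nonsynonymous.
Codon 3: ACU Thr / ACU Thr — identical.
Codon 4: AGG Arg / CGA Arg — synonymous.
Codon 5: UAC Tyr / UAC Tyr — identical.
Codon 6: GUG Val / AUU Ile — nonsynonymous.
Codon 7: GAU Asp / GAC Asp — synonymous.
Codon 8: CCG Pro / CCA Pro — synonymous.
Codon 9: GAG Glu / GAA Glu — synonymous.
Nonsynonymous differences: 3.

3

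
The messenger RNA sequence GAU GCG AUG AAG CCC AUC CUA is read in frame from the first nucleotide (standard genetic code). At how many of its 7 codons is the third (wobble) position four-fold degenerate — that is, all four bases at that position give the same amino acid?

3

Codon 1 GAU (Asp): third position 2-fold.
Codon 2 GCG (Ala): third position 4-fold.
Codon 3 AUG (Met): third position 1-fold.
Codon 4 AAG (Lys): third position 2-fold.
Codon 5 CCC (Pro): third position 4-fold.
Codon 6 AUC (Ile): third position 3-fold.
Codon 7 CUA (Leu): third position 4-fold.
Four-fold degenerate third positions: 3.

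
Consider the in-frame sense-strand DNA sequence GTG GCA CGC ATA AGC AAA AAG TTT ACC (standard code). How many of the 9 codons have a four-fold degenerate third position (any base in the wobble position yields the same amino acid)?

Codon 1 GTG (Val): third position 4-fold.
Codon 2 GCA (Ala): third position 4-fold.
Codon 3 CGC (Arg): third position 4-fold.
Codon 4 ATA (Ile): third position 3-fold.
Codon 5 AGC (Ser): third position 2-fold.
Codon 6 AAA (Lys): third position 2-fold.
Codon 7 AAG (Lys): third position 2-fold.
Codon 8 TTT (Phe): third position 2-fold.
Codon 9 ACC (Thr): third position 4-fold.
Four-fold degenerate third positions: 4.

4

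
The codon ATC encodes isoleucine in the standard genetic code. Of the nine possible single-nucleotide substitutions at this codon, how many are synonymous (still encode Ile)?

Position 1: none → 0 synonymous.
Position 2: none → 0 synonymous.
Position 3: ATT, ATA → 2 synonymous.
Total: 0 + 0 + 2 = 2.

2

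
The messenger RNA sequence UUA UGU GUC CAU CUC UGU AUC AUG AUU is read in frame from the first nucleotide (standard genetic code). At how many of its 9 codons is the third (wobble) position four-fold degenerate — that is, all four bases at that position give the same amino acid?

2

Codon 1 UUA (Leu): third position 2-fold.
Codon 2 UGU (Cys): third position 2-fold.
Codon 3 GUC (Val): third position 4-fold.
Codon 4 CAU (His): third position 2-fold.
Codon 5 CUC (Leu): third position 4-fold.
Codon 6 UGU (Cys): third position 2-fold.
Codon 7 AUC (Ile): third position 3-fold.
Codon 8 AUG (Met): third position 1-fold.
Codon 9 AUU (Ile): third position 3-fold.
Four-fold degenerate third positions: 2.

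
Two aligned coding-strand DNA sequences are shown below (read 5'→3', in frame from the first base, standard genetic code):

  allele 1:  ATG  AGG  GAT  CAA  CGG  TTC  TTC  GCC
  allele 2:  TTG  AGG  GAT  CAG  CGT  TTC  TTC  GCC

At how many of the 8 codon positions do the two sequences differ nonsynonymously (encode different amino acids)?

Codon 1: ATG Met / TTG Leu — nonsynonymous.
Codon 2: AGG Arg / AGG Arg — identical.
Codon 3: GAT Asp / GAT Asp — identical.
Codon 4: CAA Gln / CAG Gln — synonymous.
Codon 5: CGG Arg / CGT Arg — synonymous.
Codon 6: TTC Phe / TTC Phe — identical.
Codon 7: TTC Phe / TTC Phe — identical.
Codon 8: GCC Ala / GCC Ala — identical.
Nonsynonymous differences: 1.

1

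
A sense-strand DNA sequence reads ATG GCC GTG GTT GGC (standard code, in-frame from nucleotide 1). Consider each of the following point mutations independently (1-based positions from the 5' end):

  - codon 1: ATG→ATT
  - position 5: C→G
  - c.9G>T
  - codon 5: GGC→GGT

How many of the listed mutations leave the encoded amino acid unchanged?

Codon 1: ATG (Met) → ATT (Ile) — missense.
Codon 2: GCC (Ala) → GGC (Gly) — missense.
Codon 3: GTG (Val) → GTT (Val) — synonymous.
Codon 5: GGC (Gly) → GGT (Gly) — synonymous.
Synonymous: 2 of 4.

2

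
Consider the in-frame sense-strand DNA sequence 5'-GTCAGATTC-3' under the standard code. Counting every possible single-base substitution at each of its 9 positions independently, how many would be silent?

6

Codon 1 (GTC, Val): 3 synonymous substitutions.
Codon 2 (AGA, Arg): 2 synonymous substitutions.
Codon 3 (TTC, Phe): 1 synonymous substitution.
Total: 3 + 2 + 1 = 6.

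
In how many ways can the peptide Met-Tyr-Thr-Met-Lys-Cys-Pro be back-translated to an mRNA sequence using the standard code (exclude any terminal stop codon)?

Met: 1 codon.
Tyr: 2 codons.
Thr: 4 codons.
Met: 1 codon.
Lys: 2 codons.
Cys: 2 codons.
Pro: 4 codons.
1 × 2 × 4 × 1 × 2 × 2 × 4 = 128.

128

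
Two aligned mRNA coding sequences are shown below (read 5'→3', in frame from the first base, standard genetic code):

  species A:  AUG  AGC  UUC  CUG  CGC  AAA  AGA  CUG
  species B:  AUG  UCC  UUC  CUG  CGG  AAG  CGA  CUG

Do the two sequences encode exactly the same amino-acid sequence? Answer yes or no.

yes

Codon 1: AUG Met / AUG Met — identical.
Codon 2: AGC Ser / UCC Ser — synonymous.
Codon 3: UUC Phe / UUC Phe — identical.
Codon 4: CUG Leu / CUG Leu — identical.
Codon 5: CGC Arg / CGG Arg — synonymous.
Codon 6: AAA Lys / AAG Lys — synonymous.
Codon 7: AGA Arg / CGA Arg — synonymous.
Codon 8: CUG Leu / CUG Leu — identical.
Nonsynonymous differences: 0 → same protein.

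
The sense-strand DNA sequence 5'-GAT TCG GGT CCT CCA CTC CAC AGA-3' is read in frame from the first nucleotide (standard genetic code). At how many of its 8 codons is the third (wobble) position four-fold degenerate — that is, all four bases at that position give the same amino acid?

Codon 1 GAT (Asp): third position 2-fold.
Codon 2 TCG (Ser): third position 4-fold.
Codon 3 GGT (Gly): third position 4-fold.
Codon 4 CCT (Pro): third position 4-fold.
Codon 5 CCA (Pro): third position 4-fold.
Codon 6 CTC (Leu): third position 4-fold.
Codon 7 CAC (His): third position 2-fold.
Codon 8 AGA (Arg): third position 2-fold.
Four-fold degenerate third positions: 5.

5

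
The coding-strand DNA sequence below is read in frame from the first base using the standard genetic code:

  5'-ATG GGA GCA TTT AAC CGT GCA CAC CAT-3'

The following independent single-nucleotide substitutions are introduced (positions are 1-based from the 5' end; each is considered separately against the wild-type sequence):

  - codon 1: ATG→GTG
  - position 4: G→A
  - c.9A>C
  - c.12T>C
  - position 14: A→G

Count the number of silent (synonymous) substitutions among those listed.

2

Codon 1: ATG (Met) → GTG (Val) — missense.
Codon 2: GGA (Gly) → AGA (Arg) — missense.
Codon 3: GCA (Ala) → GCC (Ala) — synonymous.
Codon 4: TTT (Phe) → TTC (Phe) — synonymous.
Codon 5: AAC (Asn) → AGC (Ser) — missense.
Synonymous: 2 of 5.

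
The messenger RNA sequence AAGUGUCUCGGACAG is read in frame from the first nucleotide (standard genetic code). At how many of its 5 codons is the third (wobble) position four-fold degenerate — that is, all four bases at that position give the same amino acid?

Codon 1 AAG (Lys): third position 2-fold.
Codon 2 UGU (Cys): third position 2-fold.
Codon 3 CUC (Leu): third position 4-fold.
Codon 4 GGA (Gly): third position 4-fold.
Codon 5 CAG (Gln): third position 2-fold.
Four-fold degenerate third positions: 2.

2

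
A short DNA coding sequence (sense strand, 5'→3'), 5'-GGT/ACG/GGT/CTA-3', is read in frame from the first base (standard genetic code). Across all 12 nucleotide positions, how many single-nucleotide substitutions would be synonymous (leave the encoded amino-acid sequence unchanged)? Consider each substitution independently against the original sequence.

13

Codon 1 (GGT, Gly): 3 synonymous substitutions.
Codon 2 (ACG, Thr): 3 synonymous substitutions.
Codon 3 (GGT, Gly): 3 synonymous substitutions.
Codon 4 (CTA, Leu): 4 synonymous substitutions.
Total: 3 + 3 + 3 + 4 = 13.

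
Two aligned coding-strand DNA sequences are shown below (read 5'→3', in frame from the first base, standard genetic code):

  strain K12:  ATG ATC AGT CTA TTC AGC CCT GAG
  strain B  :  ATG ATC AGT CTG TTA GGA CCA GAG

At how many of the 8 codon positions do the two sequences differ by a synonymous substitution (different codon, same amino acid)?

Codon 1: ATG Met / ATG Met — identical.
Codon 2: ATC Ile / ATC Ile — identical.
Codon 3: AGT Ser / AGT Ser — identical.
Codon 4: CTA Leu / CTG Leu — synonymous.
Codon 5: TTC Phe / TTA Leu — nonsynonymous.
Codon 6: AGC Ser / GGA Gly — nonsynonymous.
Codon 7: CCT Pro / CCA Pro — synonymous.
Codon 8: GAG Glu / GAG Glu — identical.
Synonymous differences: 2.

2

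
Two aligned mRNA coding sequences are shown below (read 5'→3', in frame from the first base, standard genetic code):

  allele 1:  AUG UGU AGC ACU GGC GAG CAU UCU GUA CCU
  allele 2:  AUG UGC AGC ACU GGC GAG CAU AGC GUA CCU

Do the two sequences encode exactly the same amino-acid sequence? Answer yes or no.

yes

Codon 1: AUG Met / AUG Met — identical.
Codon 2: UGU Cys / UGC Cys — synonymous.
Codon 3: AGC Ser / AGC Ser — identical.
Codon 4: ACU Thr / ACU Thr — identical.
Codon 5: GGC Gly / GGC Gly — identical.
Codon 6: GAG Glu / GAG Glu — identical.
Codon 7: CAU His / CAU His — identical.
Codon 8: UCU Ser / AGC Ser — synonymous.
Codon 9: GUA Val / GUA Val — identical.
Codon 10: CCU Pro / CCU Pro — identical.
Nonsynonymous differences: 0 → same protein.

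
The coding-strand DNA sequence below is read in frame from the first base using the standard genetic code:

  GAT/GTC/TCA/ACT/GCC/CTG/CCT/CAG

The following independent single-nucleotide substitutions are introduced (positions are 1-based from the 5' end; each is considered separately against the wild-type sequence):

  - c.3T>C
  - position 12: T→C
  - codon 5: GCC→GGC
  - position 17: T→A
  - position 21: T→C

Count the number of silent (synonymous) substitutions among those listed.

Codon 1: GAT (Asp) → GAC (Asp) — synonymous.
Codon 4: ACT (Thr) → ACC (Thr) — synonymous.
Codon 5: GCC (Ala) → GGC (Gly) — missense.
Codon 6: CTG (Leu) → CAG (Gln) — missense.
Codon 7: CCT (Pro) → CCC (Pro) — synonymous.
Synonymous: 3 of 5.

3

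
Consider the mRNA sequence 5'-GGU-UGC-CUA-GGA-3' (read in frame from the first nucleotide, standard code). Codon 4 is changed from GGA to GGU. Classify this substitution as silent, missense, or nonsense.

silent

Position 12 falls in codon 4: GGA → Gly.
After the substitution the codon is GGU → Gly.
Both encode Gly, so the change is synonymous.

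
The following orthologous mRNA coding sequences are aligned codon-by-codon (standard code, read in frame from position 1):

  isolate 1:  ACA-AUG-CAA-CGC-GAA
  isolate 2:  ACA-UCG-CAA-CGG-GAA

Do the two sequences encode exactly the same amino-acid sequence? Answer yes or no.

no

Codon 1: ACA Thr / ACA Thr — identical.
Codon 2: AUG Met / UCG Ser — nonsynonymous.
Codon 3: CAA Gln / CAA Gln — identical.
Codon 4: CGC Arg / CGG Arg — synonymous.
Codon 5: GAA Glu / GAA Glu — identical.
Nonsynonymous differences: 1 → different protein.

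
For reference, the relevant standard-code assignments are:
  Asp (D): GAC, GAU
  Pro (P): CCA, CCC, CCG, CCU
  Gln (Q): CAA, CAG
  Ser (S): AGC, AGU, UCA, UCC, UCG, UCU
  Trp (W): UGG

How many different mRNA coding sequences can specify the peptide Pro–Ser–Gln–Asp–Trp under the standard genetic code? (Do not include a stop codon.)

Pro: 4 codons.
Ser: 6 codons.
Gln: 2 codons.
Asp: 2 codons.
Trp: 1 codon.
4 × 6 × 2 × 2 × 1 = 96.

96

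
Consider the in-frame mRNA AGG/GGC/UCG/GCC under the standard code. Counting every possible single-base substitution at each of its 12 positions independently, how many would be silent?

Codon 1 (AGG, Arg): 2 synonymous substitutions.
Codon 2 (GGC, Gly): 3 synonymous substitutions.
Codon 3 (UCG, Ser): 3 synonymous substitutions.
Codon 4 (GCC, Ala): 3 synonymous substitutions.
Total: 2 + 3 + 3 + 3 = 11.

11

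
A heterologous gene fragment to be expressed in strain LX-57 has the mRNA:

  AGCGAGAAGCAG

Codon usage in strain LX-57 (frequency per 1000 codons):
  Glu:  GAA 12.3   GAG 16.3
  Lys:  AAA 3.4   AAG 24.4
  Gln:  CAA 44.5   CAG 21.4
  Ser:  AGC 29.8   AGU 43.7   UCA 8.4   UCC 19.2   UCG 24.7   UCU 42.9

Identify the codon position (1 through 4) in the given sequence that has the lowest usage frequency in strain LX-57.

2

Codon 1 AGC (Ser): 29.8 per 1000.
Codon 2 GAG (Glu): 16.3 per 1000.
Codon 3 AAG (Lys): 24.4 per 1000.
Codon 4 CAG (Gln): 21.4 per 1000.
Lowest frequency is 16.3 at codon 2.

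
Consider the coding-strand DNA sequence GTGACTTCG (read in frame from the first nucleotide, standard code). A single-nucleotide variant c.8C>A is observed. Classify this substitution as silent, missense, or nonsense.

Position 8 falls in codon 3: TCG → Ser.
After the substitution the codon is TAG → Stop.
The new codon is a stop codon, so this is a nonsense mutation.

nonsense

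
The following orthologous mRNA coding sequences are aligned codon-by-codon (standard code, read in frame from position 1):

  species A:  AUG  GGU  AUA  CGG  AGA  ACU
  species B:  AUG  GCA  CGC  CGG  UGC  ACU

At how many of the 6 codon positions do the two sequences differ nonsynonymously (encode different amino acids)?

Codon 1: AUG Met / AUG Met — identical.
Codon 2: GGU Gly / GCA Ala — nonsynonymous.
Codon 3: AUA Ile / CGC Arg — nonsynonymous.
Codon 4: CGG Arg / CGG Arg — identical.
Codon 5: AGA Arg / UGC Cys — nonsynonymous.
Codon 6: ACU Thr / ACU Thr — identical.
Nonsynonymous differences: 3.

3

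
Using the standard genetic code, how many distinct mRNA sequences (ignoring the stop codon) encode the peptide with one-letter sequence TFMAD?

64

Thr: 4 codons.
Phe: 2 codons.
Met: 1 codon.
Ala: 4 codons.
Asp: 2 codons.
4 × 2 × 1 × 4 × 2 = 64.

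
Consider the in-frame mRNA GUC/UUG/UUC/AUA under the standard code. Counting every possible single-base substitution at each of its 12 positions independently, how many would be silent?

Codon 1 (GUC, Val): 3 synonymous substitutions.
Codon 2 (UUG, Leu): 2 synonymous substitutions.
Codon 3 (UUC, Phe): 1 synonymous substitution.
Codon 4 (AUA, Ile): 2 synonymous substitutions.
Total: 3 + 2 + 1 + 2 = 8.

8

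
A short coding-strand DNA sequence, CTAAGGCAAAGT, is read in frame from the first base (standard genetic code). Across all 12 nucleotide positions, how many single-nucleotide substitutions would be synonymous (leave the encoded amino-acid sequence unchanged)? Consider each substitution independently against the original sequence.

8

Codon 1 (CTA, Leu): 4 synonymous substitutions.
Codon 2 (AGG, Arg): 2 synonymous substitutions.
Codon 3 (CAA, Gln): 1 synonymous substitution.
Codon 4 (AGT, Ser): 1 synonymous substitution.
Total: 4 + 2 + 1 + 1 = 8.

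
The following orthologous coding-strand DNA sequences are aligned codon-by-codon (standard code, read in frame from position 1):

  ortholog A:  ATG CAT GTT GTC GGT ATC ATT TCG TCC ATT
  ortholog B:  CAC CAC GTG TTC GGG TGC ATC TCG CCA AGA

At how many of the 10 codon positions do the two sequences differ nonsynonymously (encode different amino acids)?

Codon 1: ATG Met / CAC His — nonsynonymous.
Codon 2: CAT His / CAC His — synonymous.
Codon 3: GTT Val / GTG Val — synonymous.
Codon 4: GTC Val / TTC Phe — nonsynonymous.
Codon 5: GGT Gly / GGG Gly — synonymous.
Codon 6: ATC Ile / TGC Cys — nonsynonymous.
Codon 7: ATT Ile / ATC Ile — synonymous.
Codon 8: TCG Ser / TCG Ser — identical.
Codon 9: TCC Ser / CCA Pro — nonsynonymous.
Codon 10: ATT Ile / AGA Arg — nonsynonymous.
Nonsynonymous differences: 5.

5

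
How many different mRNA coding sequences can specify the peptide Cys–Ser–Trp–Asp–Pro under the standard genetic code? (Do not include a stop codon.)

96

Cys: 2 codons.
Ser: 6 codons.
Trp: 1 codon.
Asp: 2 codons.
Pro: 4 codons.
2 × 6 × 1 × 2 × 4 = 96.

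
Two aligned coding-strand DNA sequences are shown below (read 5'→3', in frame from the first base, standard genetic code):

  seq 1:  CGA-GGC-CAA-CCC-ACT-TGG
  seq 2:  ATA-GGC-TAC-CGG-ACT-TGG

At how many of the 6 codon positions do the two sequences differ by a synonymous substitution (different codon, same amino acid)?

Codon 1: CGA Arg / ATA Ile — nonsynonymous.
Codon 2: GGC Gly / GGC Gly — identical.
Codon 3: CAA Gln / TAC Tyr — nonsynonymous.
Codon 4: CCC Pro / CGG Arg — nonsynonymous.
Codon 5: ACT Thr / ACT Thr — identical.
Codon 6: TGG Trp / TGG Trp — identical.
Synonymous differences: 0.

0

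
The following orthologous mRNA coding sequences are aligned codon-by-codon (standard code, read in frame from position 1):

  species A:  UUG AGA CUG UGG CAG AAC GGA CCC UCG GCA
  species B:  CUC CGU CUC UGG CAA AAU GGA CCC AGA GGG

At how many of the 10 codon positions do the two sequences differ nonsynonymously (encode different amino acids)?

Codon 1: UUG Leu / CUC Leu — synonymous.
Codon 2: AGA Arg / CGU Arg — synonymous.
Codon 3: CUG Leu / CUC Leu — synonymous.
Codon 4: UGG Trp / UGG Trp — identical.
Codon 5: CAG Gln / CAA Gln — synonymous.
Codon 6: AAC Asn / AAU Asn — synonymous.
Codon 7: GGA Gly / GGA Gly — identical.
Codon 8: CCC Pro / CCC Pro — identical.
Codon 9: UCG Ser / AGA Arg — nonsynonymous.
Codon 10: GCA Ala / GGG Gly — nonsynonymous.
Nonsynonymous differences: 2.

2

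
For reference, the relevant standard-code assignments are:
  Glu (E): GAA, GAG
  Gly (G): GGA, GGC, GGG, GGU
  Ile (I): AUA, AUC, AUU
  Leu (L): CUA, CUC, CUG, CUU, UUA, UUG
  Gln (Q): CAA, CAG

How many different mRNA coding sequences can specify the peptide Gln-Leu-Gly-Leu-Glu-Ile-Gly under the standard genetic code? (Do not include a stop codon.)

Gln: 2 codons.
Leu: 6 codons.
Gly: 4 codons.
Leu: 6 codons.
Glu: 2 codons.
Ile: 3 codons.
Gly: 4 codons.
2 × 6 × 4 × 6 × 2 × 3 × 4 = 6912.

6912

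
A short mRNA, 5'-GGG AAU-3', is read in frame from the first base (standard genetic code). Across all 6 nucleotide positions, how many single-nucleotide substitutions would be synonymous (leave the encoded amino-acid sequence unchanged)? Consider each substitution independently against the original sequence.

4

Codon 1 (GGG, Gly): 3 synonymous substitutions.
Codon 2 (AAU, Asn): 1 synonymous substitution.
Total: 3 + 1 = 4.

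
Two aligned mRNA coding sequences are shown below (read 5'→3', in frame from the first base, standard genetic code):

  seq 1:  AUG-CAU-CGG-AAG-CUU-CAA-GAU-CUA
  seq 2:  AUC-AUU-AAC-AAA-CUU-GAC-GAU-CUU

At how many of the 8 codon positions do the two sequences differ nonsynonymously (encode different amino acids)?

4

Codon 1: AUG Met / AUC Ile — nonsynonymous.
Codon 2: CAU His / AUU Ile — nonsynonymous.
Codon 3: CGG Arg / AAC Asn — nonsynonymous.
Codon 4: AAG Lys / AAA Lys — synonymous.
Codon 5: CUU Leu / CUU Leu — identical.
Codon 6: CAA Gln / GAC Asp — nonsynonymous.
Codon 7: GAU Asp / GAU Asp — identical.
Codon 8: CUA Leu / CUU Leu — synonymous.
Nonsynonymous differences: 4.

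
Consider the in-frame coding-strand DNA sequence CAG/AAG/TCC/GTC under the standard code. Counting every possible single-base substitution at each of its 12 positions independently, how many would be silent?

8

Codon 1 (CAG, Gln): 1 synonymous substitution.
Codon 2 (AAG, Lys): 1 synonymous substitution.
Codon 3 (TCC, Ser): 3 synonymous substitutions.
Codon 4 (GTC, Val): 3 synonymous substitutions.
Total: 1 + 1 + 3 + 3 = 8.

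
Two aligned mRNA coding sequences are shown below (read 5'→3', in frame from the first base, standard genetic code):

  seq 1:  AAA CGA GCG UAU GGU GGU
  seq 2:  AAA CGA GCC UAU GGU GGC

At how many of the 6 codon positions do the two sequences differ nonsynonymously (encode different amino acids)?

0

Codon 1: AAA Lys / AAA Lys — identical.
Codon 2: CGA Arg / CGA Arg — identical.
Codon 3: GCG Ala / GCC Ala — synonymous.
Codon 4: UAU Tyr / UAU Tyr — identical.
Codon 5: GGU Gly / GGU Gly — identical.
Codon 6: GGU Gly / GGC Gly — synonymous.
Nonsynonymous differences: 0.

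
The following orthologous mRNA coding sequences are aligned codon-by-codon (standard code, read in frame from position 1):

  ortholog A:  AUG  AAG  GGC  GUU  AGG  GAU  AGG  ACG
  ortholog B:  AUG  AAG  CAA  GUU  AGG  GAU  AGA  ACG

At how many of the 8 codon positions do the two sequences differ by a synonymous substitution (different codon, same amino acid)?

1

Codon 1: AUG Met / AUG Met — identical.
Codon 2: AAG Lys / AAG Lys — identical.
Codon 3: GGC Gly / CAA Gln — nonsynonymous.
Codon 4: GUU Val / GUU Val — identical.
Codon 5: AGG Arg / AGG Arg — identical.
Codon 6: GAU Asp / GAU Asp — identical.
Codon 7: AGG Arg / AGA Arg — synonymous.
Codon 8: ACG Thr / ACG Thr — identical.
Synonymous differences: 1.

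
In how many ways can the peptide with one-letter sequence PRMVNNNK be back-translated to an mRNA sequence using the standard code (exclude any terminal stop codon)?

1536

Pro: 4 codons.
Arg: 6 codons.
Met: 1 codon.
Val: 4 codons.
Asn: 2 codons.
Asn: 2 codons.
Asn: 2 codons.
Lys: 2 codons.
4 × 6 × 1 × 4 × 2 × 2 × 2 × 2 = 1536.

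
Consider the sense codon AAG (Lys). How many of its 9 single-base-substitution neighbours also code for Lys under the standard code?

Position 1: none → 0 synonymous.
Position 2: none → 0 synonymous.
Position 3: AAA → 1 synonymous.
Total: 0 + 0 + 1 = 1.

1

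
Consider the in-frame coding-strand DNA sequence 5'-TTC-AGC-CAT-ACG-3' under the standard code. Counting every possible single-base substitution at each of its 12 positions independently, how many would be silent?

Codon 1 (TTC, Phe): 1 synonymous substitution.
Codon 2 (AGC, Ser): 1 synonymous substitution.
Codon 3 (CAT, His): 1 synonymous substitution.
Codon 4 (ACG, Thr): 3 synonymous substitutions.
Total: 1 + 1 + 1 + 3 = 6.

6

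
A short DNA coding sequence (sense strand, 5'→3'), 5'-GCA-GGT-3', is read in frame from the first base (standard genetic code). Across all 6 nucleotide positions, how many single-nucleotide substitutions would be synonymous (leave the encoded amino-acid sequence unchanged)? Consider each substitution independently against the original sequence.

Codon 1 (GCA, Ala): 3 synonymous substitutions.
Codon 2 (GGT, Gly): 3 synonymous substitutions.
Total: 3 + 3 = 6.

6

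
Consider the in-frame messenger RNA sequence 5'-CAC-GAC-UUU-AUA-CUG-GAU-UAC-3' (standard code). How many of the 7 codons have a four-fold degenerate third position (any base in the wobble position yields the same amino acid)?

1

Codon 1 CAC (His): third position 2-fold.
Codon 2 GAC (Asp): third position 2-fold.
Codon 3 UUU (Phe): third position 2-fold.
Codon 4 AUA (Ile): third position 3-fold.
Codon 5 CUG (Leu): third position 4-fold.
Codon 6 GAU (Asp): third position 2-fold.
Codon 7 UAC (Tyr): third position 2-fold.
Four-fold degenerate third positions: 1.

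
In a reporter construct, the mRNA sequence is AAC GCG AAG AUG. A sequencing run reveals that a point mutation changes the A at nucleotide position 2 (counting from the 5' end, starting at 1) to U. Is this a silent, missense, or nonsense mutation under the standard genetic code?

missense

Position 2 falls in codon 1: AAC → Asn.
After the substitution the codon is AUC → Ile.
Asn ≠ Ile, so this is a missense mutation.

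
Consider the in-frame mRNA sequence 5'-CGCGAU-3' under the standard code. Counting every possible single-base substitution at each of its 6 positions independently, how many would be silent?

Codon 1 (CGC, Arg): 3 synonymous substitutions.
Codon 2 (GAU, Asp): 1 synonymous substitution.
Total: 3 + 1 = 4.

4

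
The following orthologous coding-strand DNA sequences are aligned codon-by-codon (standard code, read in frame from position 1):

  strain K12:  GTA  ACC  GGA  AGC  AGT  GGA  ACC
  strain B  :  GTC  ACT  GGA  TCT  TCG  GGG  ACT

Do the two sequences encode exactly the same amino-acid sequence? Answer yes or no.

Codon 1: GTA Val / GTC Val — synonymous.
Codon 2: ACC Thr / ACT Thr — synonymous.
Codon 3: GGA Gly / GGA Gly — identical.
Codon 4: AGC Ser / TCT Ser — synonymous.
Codon 5: AGT Ser / TCG Ser — synonymous.
Codon 6: GGA Gly / GGG Gly — synonymous.
Codon 7: ACC Thr / ACT Thr — synonymous.
Nonsynonymous differences: 0 → same protein.

yes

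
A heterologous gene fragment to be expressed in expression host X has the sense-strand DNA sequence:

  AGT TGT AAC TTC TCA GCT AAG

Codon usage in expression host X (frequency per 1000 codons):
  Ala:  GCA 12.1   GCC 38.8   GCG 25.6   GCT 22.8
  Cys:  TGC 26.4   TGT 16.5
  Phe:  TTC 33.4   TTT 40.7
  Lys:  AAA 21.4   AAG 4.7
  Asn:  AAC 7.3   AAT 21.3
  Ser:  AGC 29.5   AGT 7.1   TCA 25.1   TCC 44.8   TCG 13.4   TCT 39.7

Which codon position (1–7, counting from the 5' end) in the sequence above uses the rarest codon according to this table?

Codon 1 AGT (Ser): 7.1 per 1000.
Codon 2 TGT (Cys): 16.5 per 1000.
Codon 3 AAC (Asn): 7.3 per 1000.
Codon 4 TTC (Phe): 33.4 per 1000.
Codon 5 TCA (Ser): 25.1 per 1000.
Codon 6 GCT (Ala): 22.8 per 1000.
Codon 7 AAG (Lys): 4.7 per 1000.
Lowest frequency is 4.7 at codon 7.

7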